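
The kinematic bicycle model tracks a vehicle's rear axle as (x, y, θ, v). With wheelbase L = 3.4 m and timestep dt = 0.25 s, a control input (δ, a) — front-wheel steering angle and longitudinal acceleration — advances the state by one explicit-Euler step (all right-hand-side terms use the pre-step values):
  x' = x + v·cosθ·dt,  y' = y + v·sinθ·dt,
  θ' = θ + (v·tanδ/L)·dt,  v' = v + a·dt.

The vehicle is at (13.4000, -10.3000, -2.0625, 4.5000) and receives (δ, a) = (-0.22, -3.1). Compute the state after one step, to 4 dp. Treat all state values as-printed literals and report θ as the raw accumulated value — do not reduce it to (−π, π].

x' = 13.4000 + 4.5000·cos(-2.0625)·0.25 = 12.8689
y' = -10.3000 + 4.5000·sin(-2.0625)·0.25 = -11.2917
θ' = -2.0625 + (4.5000/3.4)·tan(-0.22)·0.25 = -2.1365
v' = 4.5000 − 3.1000·0.25 = 3.7250

(12.8689, -11.2917, -2.1365, 3.7250)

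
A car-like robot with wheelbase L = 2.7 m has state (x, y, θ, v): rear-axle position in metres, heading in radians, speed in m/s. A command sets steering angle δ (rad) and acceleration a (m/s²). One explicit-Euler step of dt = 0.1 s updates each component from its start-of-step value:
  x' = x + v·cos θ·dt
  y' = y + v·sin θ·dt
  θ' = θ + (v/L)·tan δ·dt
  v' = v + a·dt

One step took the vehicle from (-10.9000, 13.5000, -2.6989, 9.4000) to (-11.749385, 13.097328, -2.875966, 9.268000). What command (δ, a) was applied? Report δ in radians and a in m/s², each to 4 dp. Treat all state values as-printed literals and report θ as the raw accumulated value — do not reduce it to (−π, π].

a = (v'−v)/dt = (-0.132000)/0.1 = -1.3200
Δθ = θ'−θ = -0.177066;  (v·dt/L) = 9.4000·0.1/2.7 = 0.348148
tan δ = Δθ·L/(v·dt) = -0.508594  →  δ = -0.4705

δ = -0.4705, a = -1.3200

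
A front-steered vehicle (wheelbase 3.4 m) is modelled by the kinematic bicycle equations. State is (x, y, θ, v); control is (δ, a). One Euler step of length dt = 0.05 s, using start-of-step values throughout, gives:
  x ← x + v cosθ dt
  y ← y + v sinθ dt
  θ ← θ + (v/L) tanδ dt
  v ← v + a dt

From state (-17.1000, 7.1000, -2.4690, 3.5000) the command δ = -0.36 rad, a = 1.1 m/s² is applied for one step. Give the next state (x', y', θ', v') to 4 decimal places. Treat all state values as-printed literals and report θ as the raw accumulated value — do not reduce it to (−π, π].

x' = -17.1000 + 3.5000·cos(-2.4690)·0.05 = -17.2369
y' = 7.1000 + 3.5000·sin(-2.4690)·0.05 = 6.9910
θ' = -2.4690 + (3.5000/3.4)·tan(-0.36)·0.05 = -2.4884
v' = 3.5000 + 1.1000·0.05 = 3.5550

(-17.2369, 6.9910, -2.4884, 3.5550)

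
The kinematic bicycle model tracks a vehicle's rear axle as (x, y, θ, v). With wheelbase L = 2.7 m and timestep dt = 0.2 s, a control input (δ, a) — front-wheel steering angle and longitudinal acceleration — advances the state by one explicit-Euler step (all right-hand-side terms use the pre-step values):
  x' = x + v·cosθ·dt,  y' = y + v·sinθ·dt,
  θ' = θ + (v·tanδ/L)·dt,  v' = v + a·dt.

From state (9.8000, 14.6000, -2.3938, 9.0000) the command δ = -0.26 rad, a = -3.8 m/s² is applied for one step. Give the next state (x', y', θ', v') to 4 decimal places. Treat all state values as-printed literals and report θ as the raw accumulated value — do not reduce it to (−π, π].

(8.4803, 13.3760, -2.5711, 8.2400)

x' = 9.8000 + 9.0000·cos(-2.3938)·0.2 = 8.4803
y' = 14.6000 + 9.0000·sin(-2.3938)·0.2 = 13.3760
θ' = -2.3938 + (9.0000/2.7)·tan(-0.26)·0.2 = -2.5711
v' = 9.0000 − 3.8000·0.2 = 8.2400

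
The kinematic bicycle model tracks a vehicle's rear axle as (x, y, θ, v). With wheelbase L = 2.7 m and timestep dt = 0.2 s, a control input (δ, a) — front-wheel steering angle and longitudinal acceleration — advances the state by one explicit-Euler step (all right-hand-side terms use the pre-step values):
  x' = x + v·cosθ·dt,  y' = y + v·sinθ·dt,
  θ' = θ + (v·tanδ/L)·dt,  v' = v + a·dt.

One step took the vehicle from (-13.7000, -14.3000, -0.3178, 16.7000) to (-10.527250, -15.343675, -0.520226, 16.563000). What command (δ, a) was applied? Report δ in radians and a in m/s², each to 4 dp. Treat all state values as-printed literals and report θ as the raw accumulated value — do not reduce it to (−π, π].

δ = -0.1622, a = -0.6850

a = (v'−v)/dt = (-0.137000)/0.2 = -0.6850
Δθ = θ'−θ = -0.202426;  (v·dt/L) = 16.7000·0.2/2.7 = 1.237037
tan δ = Δθ·L/(v·dt) = -0.163638  →  δ = -0.1622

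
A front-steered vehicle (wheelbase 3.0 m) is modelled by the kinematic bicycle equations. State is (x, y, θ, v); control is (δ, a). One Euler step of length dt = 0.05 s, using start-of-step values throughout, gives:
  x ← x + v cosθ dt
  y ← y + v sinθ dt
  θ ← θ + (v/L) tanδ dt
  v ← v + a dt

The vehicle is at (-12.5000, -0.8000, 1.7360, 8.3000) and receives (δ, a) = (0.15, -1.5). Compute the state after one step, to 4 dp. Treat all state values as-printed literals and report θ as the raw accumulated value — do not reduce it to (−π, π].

(-12.5682, -0.3907, 1.7569, 8.2250)

x' = -12.5000 + 8.3000·cos(1.7360)·0.05 = -12.5682
y' = -0.8000 + 8.3000·sin(1.7360)·0.05 = -0.3907
θ' = 1.7360 + (8.3000/3.0)·tan(0.15)·0.05 = 1.7569
v' = 8.3000 − 1.5000·0.05 = 8.2250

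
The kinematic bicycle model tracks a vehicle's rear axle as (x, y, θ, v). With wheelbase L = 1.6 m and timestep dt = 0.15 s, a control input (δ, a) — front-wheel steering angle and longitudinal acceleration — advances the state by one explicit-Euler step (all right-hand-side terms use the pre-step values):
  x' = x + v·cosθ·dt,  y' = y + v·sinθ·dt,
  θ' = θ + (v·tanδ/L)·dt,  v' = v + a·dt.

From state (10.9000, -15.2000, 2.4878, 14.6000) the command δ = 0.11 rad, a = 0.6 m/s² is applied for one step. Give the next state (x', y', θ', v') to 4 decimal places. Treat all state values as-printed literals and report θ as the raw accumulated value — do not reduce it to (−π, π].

x' = 10.9000 + 14.6000·cos(2.4878)·0.15 = 9.1616
y' = -15.2000 + 14.6000·sin(2.4878)·0.15 = -13.8680
θ' = 2.4878 + (14.6000/1.6)·tan(0.11)·0.15 = 2.6390
v' = 14.6000 + 0.6000·0.15 = 14.6900

(9.1616, -13.8680, 2.6390, 14.6900)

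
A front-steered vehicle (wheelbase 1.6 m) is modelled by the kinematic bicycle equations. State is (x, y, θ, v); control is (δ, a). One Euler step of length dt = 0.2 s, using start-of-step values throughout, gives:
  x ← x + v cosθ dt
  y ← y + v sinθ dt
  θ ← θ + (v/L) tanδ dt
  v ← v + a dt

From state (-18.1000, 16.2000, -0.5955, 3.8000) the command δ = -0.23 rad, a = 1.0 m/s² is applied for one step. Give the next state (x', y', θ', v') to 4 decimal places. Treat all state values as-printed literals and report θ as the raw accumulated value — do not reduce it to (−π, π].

(-17.4708, 15.7737, -0.7067, 4.0000)

x' = -18.1000 + 3.8000·cos(-0.5955)·0.2 = -17.4708
y' = 16.2000 + 3.8000·sin(-0.5955)·0.2 = 15.7737
θ' = -0.5955 + (3.8000/1.6)·tan(-0.23)·0.2 = -0.7067
v' = 3.8000 + 1.0000·0.2 = 4.0000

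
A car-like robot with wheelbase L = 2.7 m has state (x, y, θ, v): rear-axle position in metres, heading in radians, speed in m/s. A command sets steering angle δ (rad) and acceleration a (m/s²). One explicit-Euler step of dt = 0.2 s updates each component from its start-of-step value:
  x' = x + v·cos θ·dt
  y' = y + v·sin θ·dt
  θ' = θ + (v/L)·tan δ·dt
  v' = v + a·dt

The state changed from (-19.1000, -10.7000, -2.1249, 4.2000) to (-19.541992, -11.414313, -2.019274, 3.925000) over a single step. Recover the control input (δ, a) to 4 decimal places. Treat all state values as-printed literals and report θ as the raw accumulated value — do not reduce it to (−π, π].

a = (v'−v)/dt = (-0.275000)/0.2 = -1.3750
Δθ = θ'−θ = 0.105626;  (v·dt/L) = 4.2000·0.2/2.7 = 0.311111
tan δ = Δθ·L/(v·dt) = 0.339512  →  δ = 0.3273

δ = 0.3273, a = -1.3750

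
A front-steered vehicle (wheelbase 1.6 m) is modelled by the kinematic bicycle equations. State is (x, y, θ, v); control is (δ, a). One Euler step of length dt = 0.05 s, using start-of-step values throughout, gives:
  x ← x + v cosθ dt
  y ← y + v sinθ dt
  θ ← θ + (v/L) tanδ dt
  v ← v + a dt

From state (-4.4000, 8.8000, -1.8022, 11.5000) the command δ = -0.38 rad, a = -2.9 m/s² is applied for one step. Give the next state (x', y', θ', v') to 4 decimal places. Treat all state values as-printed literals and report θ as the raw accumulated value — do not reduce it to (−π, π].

(-4.5319, 8.2403, -1.9457, 11.3550)

x' = -4.4000 + 11.5000·cos(-1.8022)·0.05 = -4.5319
y' = 8.8000 + 11.5000·sin(-1.8022)·0.05 = 8.2403
θ' = -1.8022 + (11.5000/1.6)·tan(-0.38)·0.05 = -1.9457
v' = 11.5000 − 2.9000·0.05 = 11.3550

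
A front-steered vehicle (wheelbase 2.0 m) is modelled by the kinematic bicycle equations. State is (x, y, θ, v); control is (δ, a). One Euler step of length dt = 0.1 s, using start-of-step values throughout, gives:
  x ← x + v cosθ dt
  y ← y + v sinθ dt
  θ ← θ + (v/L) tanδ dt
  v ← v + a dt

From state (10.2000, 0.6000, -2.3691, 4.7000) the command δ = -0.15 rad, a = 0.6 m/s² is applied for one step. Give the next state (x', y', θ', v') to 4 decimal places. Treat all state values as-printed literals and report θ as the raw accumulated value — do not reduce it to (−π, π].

x' = 10.2000 + 4.7000·cos(-2.3691)·0.1 = 9.8634
y' = 0.6000 + 4.7000·sin(-2.3691)·0.1 = 0.2720
θ' = -2.3691 + (4.7000/2.0)·tan(-0.15)·0.1 = -2.4046
v' = 4.7000 + 0.6000·0.1 = 4.7600

(9.8634, 0.2720, -2.4046, 4.7600)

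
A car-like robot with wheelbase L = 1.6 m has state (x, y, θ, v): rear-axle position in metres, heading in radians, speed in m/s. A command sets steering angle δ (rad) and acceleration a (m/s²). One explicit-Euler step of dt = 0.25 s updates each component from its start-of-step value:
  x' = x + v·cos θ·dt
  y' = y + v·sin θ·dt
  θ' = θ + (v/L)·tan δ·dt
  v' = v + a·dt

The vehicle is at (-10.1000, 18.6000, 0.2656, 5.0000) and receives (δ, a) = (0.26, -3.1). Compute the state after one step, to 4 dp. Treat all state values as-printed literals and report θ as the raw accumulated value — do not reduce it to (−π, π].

(-8.8938, 18.9281, 0.4734, 4.2250)

x' = -10.1000 + 5.0000·cos(0.2656)·0.25 = -8.8938
y' = 18.6000 + 5.0000·sin(0.2656)·0.25 = 18.9281
θ' = 0.2656 + (5.0000/1.6)·tan(0.26)·0.25 = 0.4734
v' = 5.0000 − 3.1000·0.25 = 4.2250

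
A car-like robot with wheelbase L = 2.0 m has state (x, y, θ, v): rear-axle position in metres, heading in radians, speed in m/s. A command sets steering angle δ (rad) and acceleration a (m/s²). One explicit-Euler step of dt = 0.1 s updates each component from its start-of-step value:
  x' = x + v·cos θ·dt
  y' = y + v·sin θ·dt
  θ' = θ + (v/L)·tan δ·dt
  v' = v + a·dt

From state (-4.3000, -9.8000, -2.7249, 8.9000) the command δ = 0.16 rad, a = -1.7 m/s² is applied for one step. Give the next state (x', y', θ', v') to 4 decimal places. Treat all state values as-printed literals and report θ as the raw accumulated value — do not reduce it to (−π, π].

x' = -4.3000 + 8.9000·cos(-2.7249)·0.1 = -5.1138
y' = -9.8000 + 8.9000·sin(-2.7249)·0.1 = -10.1602
θ' = -2.7249 + (8.9000/2.0)·tan(0.16)·0.1 = -2.6531
v' = 8.9000 − 1.7000·0.1 = 8.7300

(-5.1138, -10.1602, -2.6531, 8.7300)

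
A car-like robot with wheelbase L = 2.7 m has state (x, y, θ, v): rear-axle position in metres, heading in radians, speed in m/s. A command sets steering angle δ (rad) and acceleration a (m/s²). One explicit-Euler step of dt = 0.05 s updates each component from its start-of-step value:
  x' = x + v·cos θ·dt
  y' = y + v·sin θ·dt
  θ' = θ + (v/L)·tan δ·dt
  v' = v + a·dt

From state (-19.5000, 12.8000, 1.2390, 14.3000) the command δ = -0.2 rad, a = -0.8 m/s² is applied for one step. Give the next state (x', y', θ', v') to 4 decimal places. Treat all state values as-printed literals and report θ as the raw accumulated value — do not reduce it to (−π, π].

x' = -19.5000 + 14.3000·cos(1.2390)·0.05 = -19.2671
y' = 12.8000 + 14.3000·sin(1.2390)·0.05 = 13.4760
θ' = 1.2390 + (14.3000/2.7)·tan(-0.2)·0.05 = 1.1853
v' = 14.3000 − 0.8000·0.05 = 14.2600

(-19.2671, 13.4760, 1.1853, 14.2600)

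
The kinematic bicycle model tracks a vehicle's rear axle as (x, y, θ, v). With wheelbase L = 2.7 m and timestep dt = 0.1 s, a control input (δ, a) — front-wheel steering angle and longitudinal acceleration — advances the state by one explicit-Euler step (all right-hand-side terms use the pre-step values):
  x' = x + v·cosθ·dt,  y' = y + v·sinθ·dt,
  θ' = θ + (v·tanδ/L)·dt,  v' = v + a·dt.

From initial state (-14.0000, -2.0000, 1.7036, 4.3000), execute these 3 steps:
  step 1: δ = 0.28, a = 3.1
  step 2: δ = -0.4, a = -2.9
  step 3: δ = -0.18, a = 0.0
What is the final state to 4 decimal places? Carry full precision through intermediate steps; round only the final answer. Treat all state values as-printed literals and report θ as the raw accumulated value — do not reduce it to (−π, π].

after step 1 (δ=0.28, a=3.1): (-14.056938, -1.573786, 1.749396, 4.610000)
after step 2 (δ=-0.4, a=-2.9): (-14.138835, -1.120119, 1.677208, 4.320000)
after step 3 (δ=-0.18, a=0.0): (-14.184718, -0.690563, 1.648093, 4.320000)

(-14.1847, -0.6906, 1.6481, 4.3200)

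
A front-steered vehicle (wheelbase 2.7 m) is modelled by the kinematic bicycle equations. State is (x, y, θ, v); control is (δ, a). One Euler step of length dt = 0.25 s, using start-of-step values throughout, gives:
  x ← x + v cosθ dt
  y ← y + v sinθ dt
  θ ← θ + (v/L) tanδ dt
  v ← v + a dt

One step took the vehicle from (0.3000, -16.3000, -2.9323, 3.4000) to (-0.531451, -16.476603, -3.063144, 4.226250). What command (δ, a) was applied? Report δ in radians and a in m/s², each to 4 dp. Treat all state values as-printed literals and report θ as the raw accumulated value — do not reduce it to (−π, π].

a = (v'−v)/dt = (0.826250)/0.25 = 3.3050
Δθ = θ'−θ = -0.130844;  (v·dt/L) = 3.4000·0.25/2.7 = 0.314815
tan δ = Δθ·L/(v·dt) = -0.415622  →  δ = -0.3939

δ = -0.3939, a = 3.3050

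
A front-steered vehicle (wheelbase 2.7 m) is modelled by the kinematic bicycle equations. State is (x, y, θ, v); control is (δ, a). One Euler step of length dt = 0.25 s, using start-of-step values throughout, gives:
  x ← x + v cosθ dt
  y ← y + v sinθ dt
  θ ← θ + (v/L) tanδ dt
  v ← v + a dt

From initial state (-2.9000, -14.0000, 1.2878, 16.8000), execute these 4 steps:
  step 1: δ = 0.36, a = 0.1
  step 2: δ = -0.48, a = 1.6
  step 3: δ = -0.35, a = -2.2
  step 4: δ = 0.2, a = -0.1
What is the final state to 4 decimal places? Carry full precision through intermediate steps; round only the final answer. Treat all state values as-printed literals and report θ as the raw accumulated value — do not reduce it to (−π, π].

(2.8138, -0.2651, 0.7931, 16.6500)

after step 1 (δ=0.36, a=0.1): (-1.727217, -9.967063, 1.873316, 16.825000)
after step 2 (δ=-0.48, a=1.6): (-2.980368, -5.951823, 1.062271, 17.225000)
after step 3 (δ=-0.35, a=-2.2): (-0.883701, -2.190470, 0.480085, 16.675000)
after step 4 (δ=0.2, a=-0.1): (2.813796, -0.265115, 0.793065, 16.650000)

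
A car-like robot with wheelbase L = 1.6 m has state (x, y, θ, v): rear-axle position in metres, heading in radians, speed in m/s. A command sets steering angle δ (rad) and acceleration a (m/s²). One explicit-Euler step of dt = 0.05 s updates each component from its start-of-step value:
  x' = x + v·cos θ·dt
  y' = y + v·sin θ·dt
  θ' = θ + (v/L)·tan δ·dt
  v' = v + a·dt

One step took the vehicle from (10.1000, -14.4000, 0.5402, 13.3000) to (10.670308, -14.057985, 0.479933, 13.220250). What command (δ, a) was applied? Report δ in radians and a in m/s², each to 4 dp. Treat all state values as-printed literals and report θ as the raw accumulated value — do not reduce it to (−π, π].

a = (v'−v)/dt = (-0.079750)/0.05 = -1.5950
Δθ = θ'−θ = -0.060267;  (v·dt/L) = 13.3000·0.05/1.6 = 0.415625
tan δ = Δθ·L/(v·dt) = -0.145003  →  δ = -0.1440

δ = -0.1440, a = -1.5950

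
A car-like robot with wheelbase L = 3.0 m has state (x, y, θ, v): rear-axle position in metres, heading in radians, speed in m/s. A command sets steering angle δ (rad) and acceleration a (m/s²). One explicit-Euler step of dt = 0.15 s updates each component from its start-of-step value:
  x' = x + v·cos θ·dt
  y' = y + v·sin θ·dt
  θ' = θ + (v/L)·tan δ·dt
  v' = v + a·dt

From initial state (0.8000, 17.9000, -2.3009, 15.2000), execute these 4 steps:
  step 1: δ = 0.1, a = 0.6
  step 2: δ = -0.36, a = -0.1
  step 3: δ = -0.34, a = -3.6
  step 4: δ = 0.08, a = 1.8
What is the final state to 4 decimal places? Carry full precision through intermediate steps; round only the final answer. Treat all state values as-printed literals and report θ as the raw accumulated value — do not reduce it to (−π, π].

(-6.0375, 12.2557, -2.7235, 15.0050)

after step 1 (δ=0.1, a=0.6): (-0.720639, 16.201160, -2.224646, 15.290000)
after step 2 (δ=-0.36, a=-0.1): (-2.115652, 14.380698, -2.512406, 15.275000)
after step 3 (δ=-0.34, a=-3.6): (-3.968142, 13.032326, -2.782572, 14.735000)
after step 4 (δ=0.08, a=1.8): (-6.037469, 12.255738, -2.723506, 15.005000)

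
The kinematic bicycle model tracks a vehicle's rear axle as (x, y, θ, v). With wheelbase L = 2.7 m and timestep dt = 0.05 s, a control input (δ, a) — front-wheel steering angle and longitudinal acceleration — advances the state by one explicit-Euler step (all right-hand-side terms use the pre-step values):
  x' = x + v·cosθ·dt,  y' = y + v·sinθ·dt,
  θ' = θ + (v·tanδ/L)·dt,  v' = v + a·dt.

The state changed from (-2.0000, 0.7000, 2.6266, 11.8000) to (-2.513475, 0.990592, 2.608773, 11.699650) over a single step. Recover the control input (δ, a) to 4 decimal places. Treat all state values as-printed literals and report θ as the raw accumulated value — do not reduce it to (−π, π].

δ = -0.0814, a = -2.0070

a = (v'−v)/dt = (-0.100350)/0.05 = -2.0070
Δθ = θ'−θ = -0.017827;  (v·dt/L) = 11.8000·0.05/2.7 = 0.218519
tan δ = Δθ·L/(v·dt) = -0.081581  →  δ = -0.0814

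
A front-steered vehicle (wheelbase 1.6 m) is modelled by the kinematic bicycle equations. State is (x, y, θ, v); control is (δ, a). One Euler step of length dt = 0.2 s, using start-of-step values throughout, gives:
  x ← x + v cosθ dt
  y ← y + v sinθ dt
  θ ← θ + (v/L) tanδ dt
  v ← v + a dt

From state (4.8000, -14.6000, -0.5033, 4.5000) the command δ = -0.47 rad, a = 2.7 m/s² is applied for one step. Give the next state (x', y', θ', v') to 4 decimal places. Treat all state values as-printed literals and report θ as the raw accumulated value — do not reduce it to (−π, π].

x' = 4.8000 + 4.5000·cos(-0.5033)·0.2 = 5.5884
y' = -14.6000 + 4.5000·sin(-0.5033)·0.2 = -15.0341
θ' = -0.5033 + (4.5000/1.6)·tan(-0.47)·0.2 = -0.7890
v' = 4.5000 + 2.7000·0.2 = 5.0400

(5.5884, -15.0341, -0.7890, 5.0400)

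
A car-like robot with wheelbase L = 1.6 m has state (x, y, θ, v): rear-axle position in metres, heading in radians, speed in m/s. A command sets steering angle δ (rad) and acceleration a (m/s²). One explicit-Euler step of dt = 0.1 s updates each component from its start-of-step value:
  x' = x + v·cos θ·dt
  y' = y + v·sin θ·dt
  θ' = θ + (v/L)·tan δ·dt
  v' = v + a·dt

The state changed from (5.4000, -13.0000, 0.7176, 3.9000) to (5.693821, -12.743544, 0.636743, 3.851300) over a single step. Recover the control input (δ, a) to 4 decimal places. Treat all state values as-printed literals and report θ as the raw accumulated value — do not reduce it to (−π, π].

δ = -0.3203, a = -0.4870

a = (v'−v)/dt = (-0.048700)/0.1 = -0.4870
Δθ = θ'−θ = -0.080857;  (v·dt/L) = 3.9000·0.1/1.6 = 0.243750
tan δ = Δθ·L/(v·dt) = -0.331721  →  δ = -0.3203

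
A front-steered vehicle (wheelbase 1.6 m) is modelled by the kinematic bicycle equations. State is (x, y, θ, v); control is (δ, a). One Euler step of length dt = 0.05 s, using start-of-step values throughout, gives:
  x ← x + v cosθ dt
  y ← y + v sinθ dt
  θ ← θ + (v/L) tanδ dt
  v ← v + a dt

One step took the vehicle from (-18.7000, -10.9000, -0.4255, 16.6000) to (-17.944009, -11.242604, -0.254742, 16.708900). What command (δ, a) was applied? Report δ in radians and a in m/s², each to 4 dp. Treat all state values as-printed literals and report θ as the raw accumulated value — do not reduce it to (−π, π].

a = (v'−v)/dt = (0.108900)/0.05 = 2.1780
Δθ = θ'−θ = 0.170758;  (v·dt/L) = 16.6000·0.05/1.6 = 0.518750
tan δ = Δθ·L/(v·dt) = 0.329172  →  δ = 0.3180

δ = 0.3180, a = 2.1780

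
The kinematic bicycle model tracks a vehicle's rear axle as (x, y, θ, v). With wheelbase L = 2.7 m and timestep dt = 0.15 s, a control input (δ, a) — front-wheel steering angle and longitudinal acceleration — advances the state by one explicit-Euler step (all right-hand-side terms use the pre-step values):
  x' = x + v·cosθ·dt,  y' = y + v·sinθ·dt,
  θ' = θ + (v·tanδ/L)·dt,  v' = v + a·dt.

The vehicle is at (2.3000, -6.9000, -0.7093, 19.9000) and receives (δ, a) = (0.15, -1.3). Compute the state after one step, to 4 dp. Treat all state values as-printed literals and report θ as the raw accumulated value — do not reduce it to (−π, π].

x' = 2.3000 + 19.9000·cos(-0.7093)·0.15 = 4.5651
y' = -6.9000 + 19.9000·sin(-0.7093)·0.15 = -8.8441
θ' = -0.7093 + (19.9000/2.7)·tan(0.15)·0.15 = -0.5422
v' = 19.9000 − 1.3000·0.15 = 19.7050

(4.5651, -8.8441, -0.5422, 19.7050)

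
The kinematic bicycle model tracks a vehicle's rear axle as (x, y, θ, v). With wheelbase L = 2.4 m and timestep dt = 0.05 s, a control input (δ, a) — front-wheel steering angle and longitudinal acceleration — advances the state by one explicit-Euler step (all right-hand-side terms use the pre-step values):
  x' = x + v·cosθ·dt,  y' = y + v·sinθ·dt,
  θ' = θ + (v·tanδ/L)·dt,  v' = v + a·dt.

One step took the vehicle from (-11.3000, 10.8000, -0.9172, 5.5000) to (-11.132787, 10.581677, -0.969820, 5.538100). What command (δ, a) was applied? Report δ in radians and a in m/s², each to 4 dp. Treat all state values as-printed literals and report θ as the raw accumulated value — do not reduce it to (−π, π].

a = (v'−v)/dt = (0.038100)/0.05 = 0.7620
Δθ = θ'−θ = -0.052620;  (v·dt/L) = 5.5000·0.05/2.4 = 0.114583
tan δ = Δθ·L/(v·dt) = -0.459229  →  δ = -0.4305

δ = -0.4305, a = 0.7620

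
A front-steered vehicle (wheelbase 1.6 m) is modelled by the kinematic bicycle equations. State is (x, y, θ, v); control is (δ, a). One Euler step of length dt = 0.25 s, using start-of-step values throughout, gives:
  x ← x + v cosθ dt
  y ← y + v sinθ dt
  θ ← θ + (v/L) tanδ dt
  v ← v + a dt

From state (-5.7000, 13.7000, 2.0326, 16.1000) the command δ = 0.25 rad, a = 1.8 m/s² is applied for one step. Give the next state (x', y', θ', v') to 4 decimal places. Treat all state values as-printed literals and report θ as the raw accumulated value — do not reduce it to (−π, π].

x' = -5.7000 + 16.1000·cos(2.0326)·0.25 = -7.4934
y' = 13.7000 + 16.1000·sin(2.0326)·0.25 = 17.3034
θ' = 2.0326 + (16.1000/1.6)·tan(0.25)·0.25 = 2.6749
v' = 16.1000 + 1.8000·0.25 = 16.5500

(-7.4934, 17.3034, 2.6749, 16.5500)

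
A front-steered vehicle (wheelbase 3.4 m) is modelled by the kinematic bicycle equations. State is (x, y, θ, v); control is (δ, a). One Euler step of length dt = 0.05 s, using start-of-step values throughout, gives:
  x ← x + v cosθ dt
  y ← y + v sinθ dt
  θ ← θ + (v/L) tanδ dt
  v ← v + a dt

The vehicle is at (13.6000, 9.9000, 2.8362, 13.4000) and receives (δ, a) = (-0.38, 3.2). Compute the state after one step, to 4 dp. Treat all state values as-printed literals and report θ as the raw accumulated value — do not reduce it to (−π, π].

x' = 13.6000 + 13.4000·cos(2.8362)·0.05 = 12.9610
y' = 9.9000 + 13.4000·sin(2.8362)·0.05 = 10.1014
θ' = 2.8362 + (13.4000/3.4)·tan(-0.38)·0.05 = 2.7575
v' = 13.4000 + 3.2000·0.05 = 13.5600

(12.9610, 10.1014, 2.7575, 13.5600)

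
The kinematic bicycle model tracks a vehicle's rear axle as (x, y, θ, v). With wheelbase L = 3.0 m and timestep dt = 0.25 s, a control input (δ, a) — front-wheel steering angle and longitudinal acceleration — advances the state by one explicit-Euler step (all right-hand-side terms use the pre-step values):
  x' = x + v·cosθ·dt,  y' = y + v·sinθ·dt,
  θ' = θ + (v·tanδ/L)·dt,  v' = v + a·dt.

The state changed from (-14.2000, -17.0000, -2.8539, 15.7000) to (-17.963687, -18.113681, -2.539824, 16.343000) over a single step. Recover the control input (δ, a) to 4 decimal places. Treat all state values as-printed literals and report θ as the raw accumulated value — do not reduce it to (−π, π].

a = (v'−v)/dt = (0.643000)/0.25 = 2.5720
Δθ = θ'−θ = 0.314076;  (v·dt/L) = 15.7000·0.25/3.0 = 1.308333
tan δ = Δθ·L/(v·dt) = 0.240058  →  δ = 0.2356

δ = 0.2356, a = 2.5720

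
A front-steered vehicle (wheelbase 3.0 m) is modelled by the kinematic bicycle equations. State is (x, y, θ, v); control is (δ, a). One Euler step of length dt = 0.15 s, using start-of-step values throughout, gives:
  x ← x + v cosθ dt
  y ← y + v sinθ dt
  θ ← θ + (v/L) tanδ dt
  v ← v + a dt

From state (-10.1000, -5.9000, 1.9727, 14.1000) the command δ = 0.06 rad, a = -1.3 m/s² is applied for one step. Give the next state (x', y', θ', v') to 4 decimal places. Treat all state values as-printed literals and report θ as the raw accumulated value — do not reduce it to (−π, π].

x' = -10.1000 + 14.1000·cos(1.9727)·0.15 = -10.9273
y' = -5.9000 + 14.1000·sin(1.9727)·0.15 = -3.9535
θ' = 1.9727 + (14.1000/3.0)·tan(0.06)·0.15 = 2.0151
v' = 14.1000 − 1.3000·0.15 = 13.9050

(-10.9273, -3.9535, 2.0151, 13.9050)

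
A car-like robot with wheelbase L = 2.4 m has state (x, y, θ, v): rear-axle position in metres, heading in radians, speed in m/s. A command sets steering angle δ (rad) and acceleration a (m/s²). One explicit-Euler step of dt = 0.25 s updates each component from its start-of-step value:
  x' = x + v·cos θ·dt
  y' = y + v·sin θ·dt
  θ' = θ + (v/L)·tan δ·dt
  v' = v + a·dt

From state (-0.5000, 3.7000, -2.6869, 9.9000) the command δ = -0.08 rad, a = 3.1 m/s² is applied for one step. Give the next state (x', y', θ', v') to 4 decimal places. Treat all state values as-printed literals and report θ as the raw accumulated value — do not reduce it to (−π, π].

x' = -0.5000 + 9.9000·cos(-2.6869)·0.25 = -2.7235
y' = 3.7000 + 9.9000·sin(-2.6869)·0.25 = 2.6130
θ' = -2.6869 + (9.9000/2.4)·tan(-0.08)·0.25 = -2.7696
v' = 9.9000 + 3.1000·0.25 = 10.6750

(-2.7235, 2.6130, -2.7696, 10.6750)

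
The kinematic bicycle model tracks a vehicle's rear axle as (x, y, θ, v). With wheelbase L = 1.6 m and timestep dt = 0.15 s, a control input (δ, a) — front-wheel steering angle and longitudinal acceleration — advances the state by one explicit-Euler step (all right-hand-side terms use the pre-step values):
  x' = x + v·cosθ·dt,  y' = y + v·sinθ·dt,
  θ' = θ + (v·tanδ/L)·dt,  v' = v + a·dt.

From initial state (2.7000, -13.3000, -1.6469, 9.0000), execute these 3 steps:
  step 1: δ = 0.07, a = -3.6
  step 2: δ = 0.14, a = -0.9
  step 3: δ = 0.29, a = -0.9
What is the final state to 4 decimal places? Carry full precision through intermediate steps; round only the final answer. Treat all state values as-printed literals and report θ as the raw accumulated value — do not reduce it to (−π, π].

after step 1 (δ=0.07, a=-3.6): (2.597359, -14.646092, -1.587741, 8.460000)
after step 2 (δ=0.14, a=-0.9): (2.575858, -15.914910, -1.475972, 8.325000)
after step 3 (δ=0.29, a=-0.9): (2.694092, -17.158050, -1.243070, 8.190000)

(2.6941, -17.1581, -1.2431, 8.1900)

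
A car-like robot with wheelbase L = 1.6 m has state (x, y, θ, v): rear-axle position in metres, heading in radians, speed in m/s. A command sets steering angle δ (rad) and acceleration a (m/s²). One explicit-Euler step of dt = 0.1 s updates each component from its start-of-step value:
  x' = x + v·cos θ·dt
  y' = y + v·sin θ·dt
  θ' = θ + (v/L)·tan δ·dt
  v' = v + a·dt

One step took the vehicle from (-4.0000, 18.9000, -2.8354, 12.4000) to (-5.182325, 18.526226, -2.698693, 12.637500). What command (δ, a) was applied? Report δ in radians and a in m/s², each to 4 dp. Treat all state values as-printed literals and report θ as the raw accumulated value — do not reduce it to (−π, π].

δ = 0.1746, a = 2.3750

a = (v'−v)/dt = (0.237500)/0.1 = 2.3750
Δθ = θ'−θ = 0.136707;  (v·dt/L) = 12.4000·0.1/1.6 = 0.775000
tan δ = Δθ·L/(v·dt) = 0.176396  →  δ = 0.1746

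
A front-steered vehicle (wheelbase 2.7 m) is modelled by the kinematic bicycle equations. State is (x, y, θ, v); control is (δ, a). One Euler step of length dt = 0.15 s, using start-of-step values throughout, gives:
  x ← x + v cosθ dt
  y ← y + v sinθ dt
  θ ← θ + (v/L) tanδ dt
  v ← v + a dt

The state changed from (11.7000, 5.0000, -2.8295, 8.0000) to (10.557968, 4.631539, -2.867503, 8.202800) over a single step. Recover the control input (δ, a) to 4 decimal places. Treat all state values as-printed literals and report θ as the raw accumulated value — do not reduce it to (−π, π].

a = (v'−v)/dt = (0.202800)/0.15 = 1.3520
Δθ = θ'−θ = -0.038003;  (v·dt/L) = 8.0000·0.15/2.7 = 0.444444
tan δ = Δθ·L/(v·dt) = -0.085507  →  δ = -0.0853

δ = -0.0853, a = 1.3520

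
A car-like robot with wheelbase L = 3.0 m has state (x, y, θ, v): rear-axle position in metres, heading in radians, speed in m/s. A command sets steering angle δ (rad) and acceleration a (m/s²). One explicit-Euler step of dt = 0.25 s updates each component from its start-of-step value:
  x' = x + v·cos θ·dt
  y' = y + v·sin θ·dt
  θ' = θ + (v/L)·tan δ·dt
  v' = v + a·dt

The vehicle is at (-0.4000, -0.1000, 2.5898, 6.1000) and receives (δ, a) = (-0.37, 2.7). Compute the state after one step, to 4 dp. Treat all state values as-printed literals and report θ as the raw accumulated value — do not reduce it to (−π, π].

x' = -0.4000 + 6.1000·cos(2.5898)·0.25 = -1.6987
y' = -0.1000 + 6.1000·sin(2.5898)·0.25 = 0.6994
θ' = 2.5898 + (6.1000/3.0)·tan(-0.37)·0.25 = 2.3926
v' = 6.1000 + 2.7000·0.25 = 6.7750

(-1.6987, 0.6994, 2.3926, 6.7750)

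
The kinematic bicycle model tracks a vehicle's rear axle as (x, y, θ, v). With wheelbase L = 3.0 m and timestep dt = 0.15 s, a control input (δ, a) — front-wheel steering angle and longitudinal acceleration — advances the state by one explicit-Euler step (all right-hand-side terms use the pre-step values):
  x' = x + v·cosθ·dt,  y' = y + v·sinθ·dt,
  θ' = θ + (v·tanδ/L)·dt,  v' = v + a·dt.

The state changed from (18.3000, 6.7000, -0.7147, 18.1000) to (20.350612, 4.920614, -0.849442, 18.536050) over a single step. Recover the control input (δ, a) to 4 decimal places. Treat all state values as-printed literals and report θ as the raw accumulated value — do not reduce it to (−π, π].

δ = -0.1478, a = 2.9070

a = (v'−v)/dt = (0.436050)/0.15 = 2.9070
Δθ = θ'−θ = -0.134742;  (v·dt/L) = 18.1000·0.15/3.0 = 0.905000
tan δ = Δθ·L/(v·dt) = -0.148886  →  δ = -0.1478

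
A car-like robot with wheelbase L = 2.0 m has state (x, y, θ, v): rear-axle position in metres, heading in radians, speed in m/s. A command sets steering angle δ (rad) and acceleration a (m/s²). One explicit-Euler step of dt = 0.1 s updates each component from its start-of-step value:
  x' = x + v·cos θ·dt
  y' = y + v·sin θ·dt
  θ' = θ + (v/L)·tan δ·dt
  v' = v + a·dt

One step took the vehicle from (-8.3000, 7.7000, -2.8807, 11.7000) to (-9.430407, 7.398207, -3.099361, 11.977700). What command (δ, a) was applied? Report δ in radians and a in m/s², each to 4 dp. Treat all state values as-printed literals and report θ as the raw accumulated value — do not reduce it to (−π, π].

a = (v'−v)/dt = (0.277700)/0.1 = 2.7770
Δθ = θ'−θ = -0.218661;  (v·dt/L) = 11.7000·0.1/2.0 = 0.585000
tan δ = Δθ·L/(v·dt) = -0.373779  →  δ = -0.3577

δ = -0.3577, a = 2.7770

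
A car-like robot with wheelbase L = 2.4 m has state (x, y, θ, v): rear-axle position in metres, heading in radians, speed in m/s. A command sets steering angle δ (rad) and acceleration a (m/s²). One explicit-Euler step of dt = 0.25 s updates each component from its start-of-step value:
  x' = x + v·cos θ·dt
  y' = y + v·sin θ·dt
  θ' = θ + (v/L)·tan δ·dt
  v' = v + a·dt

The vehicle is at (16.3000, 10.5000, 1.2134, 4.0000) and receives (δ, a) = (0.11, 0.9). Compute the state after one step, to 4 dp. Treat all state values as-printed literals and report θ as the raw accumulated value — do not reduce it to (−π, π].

(16.6498, 11.4368, 1.2594, 4.2250)

x' = 16.3000 + 4.0000·cos(1.2134)·0.25 = 16.6498
y' = 10.5000 + 4.0000·sin(1.2134)·0.25 = 11.4368
θ' = 1.2134 + (4.0000/2.4)·tan(0.11)·0.25 = 1.2594
v' = 4.0000 + 0.9000·0.25 = 4.2250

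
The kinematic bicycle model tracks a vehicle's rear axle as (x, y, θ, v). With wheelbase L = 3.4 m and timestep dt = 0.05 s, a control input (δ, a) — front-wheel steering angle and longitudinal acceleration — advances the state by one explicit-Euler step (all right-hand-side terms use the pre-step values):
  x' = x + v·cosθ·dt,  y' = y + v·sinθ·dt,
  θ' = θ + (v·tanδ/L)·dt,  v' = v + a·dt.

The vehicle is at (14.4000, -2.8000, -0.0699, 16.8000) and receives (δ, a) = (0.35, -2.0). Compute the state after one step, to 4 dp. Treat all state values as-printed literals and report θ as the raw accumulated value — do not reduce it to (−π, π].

(15.2379, -2.8587, 0.0203, 16.7000)

x' = 14.4000 + 16.8000·cos(-0.0699)·0.05 = 15.2379
y' = -2.8000 + 16.8000·sin(-0.0699)·0.05 = -2.8587
θ' = -0.0699 + (16.8000/3.4)·tan(0.35)·0.05 = 0.0203
v' = 16.8000 − 2.0000·0.05 = 16.7000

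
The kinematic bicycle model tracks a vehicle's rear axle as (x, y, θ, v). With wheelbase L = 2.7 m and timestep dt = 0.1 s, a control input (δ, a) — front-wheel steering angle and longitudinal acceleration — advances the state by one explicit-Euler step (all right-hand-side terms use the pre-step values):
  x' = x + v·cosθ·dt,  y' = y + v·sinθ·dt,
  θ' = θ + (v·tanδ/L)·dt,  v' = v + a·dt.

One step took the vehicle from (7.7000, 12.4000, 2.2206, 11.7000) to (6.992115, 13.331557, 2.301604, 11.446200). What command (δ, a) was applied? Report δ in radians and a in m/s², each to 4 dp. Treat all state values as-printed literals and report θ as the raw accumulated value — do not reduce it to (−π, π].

a = (v'−v)/dt = (-0.253800)/0.1 = -2.5380
Δθ = θ'−θ = 0.081004;  (v·dt/L) = 11.7000·0.1/2.7 = 0.433333
tan δ = Δθ·L/(v·dt) = 0.186932  →  δ = 0.1848

δ = 0.1848, a = -2.5380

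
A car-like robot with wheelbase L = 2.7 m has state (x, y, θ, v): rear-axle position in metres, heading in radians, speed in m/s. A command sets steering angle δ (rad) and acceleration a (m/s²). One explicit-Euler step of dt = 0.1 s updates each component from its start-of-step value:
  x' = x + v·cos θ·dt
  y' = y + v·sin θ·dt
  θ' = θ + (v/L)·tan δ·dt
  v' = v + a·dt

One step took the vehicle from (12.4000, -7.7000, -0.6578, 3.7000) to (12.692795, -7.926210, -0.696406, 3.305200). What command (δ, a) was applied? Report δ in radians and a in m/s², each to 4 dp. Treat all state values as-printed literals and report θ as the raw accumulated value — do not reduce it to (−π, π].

δ = -0.2746, a = -3.9480

a = (v'−v)/dt = (-0.394800)/0.1 = -3.9480
Δθ = θ'−θ = -0.038606;  (v·dt/L) = 3.7000·0.1/2.7 = 0.137037
tan δ = Δθ·L/(v·dt) = -0.281719  →  δ = -0.2746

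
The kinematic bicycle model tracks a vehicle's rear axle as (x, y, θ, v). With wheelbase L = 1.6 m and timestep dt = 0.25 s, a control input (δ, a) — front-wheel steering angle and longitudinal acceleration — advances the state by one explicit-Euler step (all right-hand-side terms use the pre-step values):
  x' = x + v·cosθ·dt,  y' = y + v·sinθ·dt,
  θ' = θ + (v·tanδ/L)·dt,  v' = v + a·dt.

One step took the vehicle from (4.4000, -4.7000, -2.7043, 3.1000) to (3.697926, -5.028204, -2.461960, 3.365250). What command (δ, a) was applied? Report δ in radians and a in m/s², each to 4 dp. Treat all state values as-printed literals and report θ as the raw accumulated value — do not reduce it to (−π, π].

a = (v'−v)/dt = (0.265250)/0.25 = 1.0610
Δθ = θ'−θ = 0.242340;  (v·dt/L) = 3.1000·0.25/1.6 = 0.484375
tan δ = Δθ·L/(v·dt) = 0.500315  →  δ = 0.4639

δ = 0.4639, a = 1.0610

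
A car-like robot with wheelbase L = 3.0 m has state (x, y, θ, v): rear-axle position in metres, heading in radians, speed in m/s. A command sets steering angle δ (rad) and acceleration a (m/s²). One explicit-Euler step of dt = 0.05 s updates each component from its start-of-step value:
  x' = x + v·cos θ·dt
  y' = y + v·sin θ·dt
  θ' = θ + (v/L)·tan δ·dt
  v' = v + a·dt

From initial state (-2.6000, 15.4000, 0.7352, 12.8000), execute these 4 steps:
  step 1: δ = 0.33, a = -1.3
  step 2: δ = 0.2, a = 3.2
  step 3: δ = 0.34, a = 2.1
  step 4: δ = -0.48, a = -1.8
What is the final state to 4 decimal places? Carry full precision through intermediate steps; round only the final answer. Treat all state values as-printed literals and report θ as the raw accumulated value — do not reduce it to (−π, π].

after step 1 (δ=0.33, a=-1.3): (-2.125314, 15.829271, 0.808272, 12.735000)
after step 2 (δ=0.2, a=3.2): (-1.685480, 16.289701, 0.851297, 12.895000)
after step 3 (δ=0.34, a=2.1): (-1.260584, 16.774641, 0.927321, 13.000000)
after step 4 (δ=-0.48, a=-1.8): (-0.870598, 17.294651, 0.814522, 12.910000)

(-0.8706, 17.2947, 0.8145, 12.9100)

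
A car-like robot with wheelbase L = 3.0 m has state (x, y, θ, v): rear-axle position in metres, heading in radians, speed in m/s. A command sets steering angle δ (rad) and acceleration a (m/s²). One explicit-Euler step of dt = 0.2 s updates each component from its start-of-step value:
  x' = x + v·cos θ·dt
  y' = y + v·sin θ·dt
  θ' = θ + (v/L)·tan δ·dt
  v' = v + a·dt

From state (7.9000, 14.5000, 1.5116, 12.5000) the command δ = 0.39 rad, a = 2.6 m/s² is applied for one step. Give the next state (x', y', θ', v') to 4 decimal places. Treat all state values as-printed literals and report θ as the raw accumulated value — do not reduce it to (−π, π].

x' = 7.9000 + 12.5000·cos(1.5116)·0.2 = 8.0479
y' = 14.5000 + 12.5000·sin(1.5116)·0.2 = 16.9956
θ' = 1.5116 + (12.5000/3.0)·tan(0.39)·0.2 = 1.8541
v' = 12.5000 + 2.6000·0.2 = 13.0200

(8.0479, 16.9956, 1.8541, 13.0200)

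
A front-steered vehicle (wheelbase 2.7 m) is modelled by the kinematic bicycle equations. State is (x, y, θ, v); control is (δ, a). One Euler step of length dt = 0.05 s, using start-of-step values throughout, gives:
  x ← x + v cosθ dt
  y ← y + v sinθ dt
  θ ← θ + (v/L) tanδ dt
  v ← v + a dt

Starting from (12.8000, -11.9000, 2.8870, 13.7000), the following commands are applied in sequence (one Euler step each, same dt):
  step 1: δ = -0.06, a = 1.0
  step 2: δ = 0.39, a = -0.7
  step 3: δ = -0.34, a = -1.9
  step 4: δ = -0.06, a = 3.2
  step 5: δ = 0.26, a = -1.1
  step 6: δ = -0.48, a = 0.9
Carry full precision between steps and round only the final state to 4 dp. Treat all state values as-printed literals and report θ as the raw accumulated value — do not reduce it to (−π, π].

(8.8028, -10.9379, 2.8070, 13.7700)

after step 1 (δ=-0.06, a=1.0): (12.137080, -11.727482, 2.871759, 13.750000)
after step 2 (δ=0.39, a=-0.7): (11.474457, -11.544215, 2.976426, 13.715000)
after step 3 (δ=-0.34, a=-1.9): (10.798040, -11.431466, 2.886584, 13.620000)
after step 4 (δ=-0.06, a=3.2): (10.139062, -11.259681, 2.871432, 13.780000)
after step 5 (δ=0.26, a=-1.1): (9.475054, -11.075796, 2.939317, 13.725000)
after step 6 (δ=-0.48, a=0.9): (8.802795, -10.937929, 2.806995, 13.770000)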